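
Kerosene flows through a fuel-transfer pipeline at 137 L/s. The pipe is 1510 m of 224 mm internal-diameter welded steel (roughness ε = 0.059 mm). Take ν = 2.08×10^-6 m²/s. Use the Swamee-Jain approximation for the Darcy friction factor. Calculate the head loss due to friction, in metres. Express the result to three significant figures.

V = 4Q/(πD²) = 4·0.137/(π·0.224²) = 3.476 m/s
Re = VD/ν = 3.476·0.224/2.08×10^-6 = 3.74×10^5 → turbulent
ε/D = 0.059/224 = 2.63×10^-4
Swamee-Jain: f = 0.01645
h_f = f(L/D)V²/(2g) = 0.01645·(1510/0.224)·3.476²/(2·9.81) = 68.33 m

h_f ≈ 68.3 m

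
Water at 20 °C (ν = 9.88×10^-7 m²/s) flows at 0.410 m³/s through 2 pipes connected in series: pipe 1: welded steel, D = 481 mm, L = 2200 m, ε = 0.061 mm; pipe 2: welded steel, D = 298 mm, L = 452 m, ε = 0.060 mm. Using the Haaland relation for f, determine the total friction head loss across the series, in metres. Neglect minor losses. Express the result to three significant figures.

Pipe 1: V = 2.256 m/s, Re = 1.10×10^6, ε/D = 1.27×10^-4, f = 0.01362, h_1 = f(L/D)V²/2g = 16.16 m
Pipe 2: V = 5.878 m/s, Re = 1.77×10^6, ε/D = 2.01×10^-4, f = 0.01427, h_2 = f(L/D)V²/2g = 38.13 m
Series → Q common, losses add: H = Σh = 54.29 m

H ≈ 54.3 m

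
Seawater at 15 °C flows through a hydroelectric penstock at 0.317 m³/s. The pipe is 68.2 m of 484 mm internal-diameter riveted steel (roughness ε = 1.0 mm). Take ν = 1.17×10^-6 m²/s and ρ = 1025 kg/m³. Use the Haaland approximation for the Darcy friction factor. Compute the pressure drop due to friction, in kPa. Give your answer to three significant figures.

V = 4Q/(πD²) = 4·0.317/(π·0.484²) = 1.723 m/s
Re = VD/ν = 1.723·0.484/1.17×10^-6 = 7.13×10^5 → turbulent
ε/D = 1.0/484 = 0.00207
Haaland: f = 0.02389
h_f = f(L/D)V²/(2g) = 0.02389·(68.2/0.484)·1.723²/(2·9.81) = 0.5094 m
Δp = ρg·h_f = 1025·9.81·0.5094 = 5.122 kPa

Δp ≈ 5.12 kPa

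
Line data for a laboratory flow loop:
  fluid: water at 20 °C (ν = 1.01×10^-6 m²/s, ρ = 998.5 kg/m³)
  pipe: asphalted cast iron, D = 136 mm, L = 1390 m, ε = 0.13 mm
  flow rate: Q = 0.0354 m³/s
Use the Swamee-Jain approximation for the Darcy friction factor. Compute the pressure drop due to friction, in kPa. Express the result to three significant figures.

V = 4Q/(πD²) = 4·0.0354/(π·0.136²) = 2.437 m/s
Re = VD/ν = 2.437·0.136/1.01×10^-6 = 3.28×10^5 → turbulent
ε/D = 0.13/136 = 9.56×10^-4
Swamee-Jain: f = 0.02048
h_f = f(L/D)V²/(2g) = 0.02048·(1390/0.136)·2.437²/(2·9.81) = 63.35 m
Δp = ρg·h_f = 998.5·9.81·63.35 = 620.5 kPa

Δp ≈ 621 kPa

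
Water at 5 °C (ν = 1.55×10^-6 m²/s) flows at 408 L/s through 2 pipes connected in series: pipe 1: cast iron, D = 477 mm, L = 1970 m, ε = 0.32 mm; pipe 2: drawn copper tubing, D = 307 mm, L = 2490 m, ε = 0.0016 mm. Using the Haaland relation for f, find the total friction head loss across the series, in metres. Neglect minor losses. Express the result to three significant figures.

H ≈ 165 m

Pipe 1: V = 2.283 m/s, Re = 7.03×10^5, ε/D = 6.71×10^-4, f = 0.01839, h_1 = f(L/D)V²/2g = 20.18 m
Pipe 2: V = 5.512 m/s, Re = 1.09×10^6, ε/D = 5.21×10^-6, f = 0.01151, h_2 = f(L/D)V²/2g = 144.6 m
Series → Q common, losses add: H = Σh = 164.8 m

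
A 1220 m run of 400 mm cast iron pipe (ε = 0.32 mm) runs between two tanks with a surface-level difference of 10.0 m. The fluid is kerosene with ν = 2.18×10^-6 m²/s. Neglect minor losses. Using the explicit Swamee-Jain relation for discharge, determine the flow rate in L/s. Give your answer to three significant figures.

Q ≈ 228 L/s

Swamee-Jain (Type II): Q = -0.965·√(gD⁵h_f/L)·ln[ε/(3.7D) + √(3.17ν²L/(gD³h_f))]
√(gD⁵h_f/L) = √(9.81·0.400⁵·10.0/1220) = 0.02869
ε/(3.7D) = 2.16×10^-4; √(3.17ν²L/(gD³h_f)) = 5.41×10^-5
Q = -0.965·0.02869·ln(2.703×10^-4) = 0.2275 m³/s
Check: V = 1.81 m/s, Re = 3.32×10^5, f = 0.01977, h_f = 10.1 m ≈ 10.0 m ✓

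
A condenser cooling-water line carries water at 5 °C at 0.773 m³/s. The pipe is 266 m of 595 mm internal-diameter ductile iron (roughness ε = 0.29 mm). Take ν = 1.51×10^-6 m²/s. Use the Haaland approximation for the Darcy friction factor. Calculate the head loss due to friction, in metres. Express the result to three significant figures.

V = 4Q/(πD²) = 4·0.773/(π·0.595²) = 2.780 m/s
Re = VD/ν = 2.780·0.595/1.51×10^-6 = 1.10×10^6 → turbulent
ε/D = 0.29/595 = 4.87×10^-4
Haaland: f = 0.01705
h_f = f(L/D)V²/(2g) = 0.01705·(266/0.595)·2.780²/(2·9.81) = 3.002 m

h_f ≈ 3.00 m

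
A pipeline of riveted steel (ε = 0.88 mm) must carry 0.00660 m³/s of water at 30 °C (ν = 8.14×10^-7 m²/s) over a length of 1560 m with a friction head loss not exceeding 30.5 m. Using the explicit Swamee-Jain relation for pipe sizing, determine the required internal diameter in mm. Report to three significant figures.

D ≈ 94.4 mm

Swamee-Jain (Type III): D = 0.66·[ε^1.25·(LQ²/(gh_f))^4.75 + ν·Q^9.4·(L/(gh_f))^5.2]^0.04
LQ²/(gh_f) = 2.271×10^-4; L/(gh_f) = 5.214
Term 1 = ε^1.25·(…)^4.75 = 7.46×10^-22; Term 2 = ν·Q^9.4·(…)^5.2 = 1.39×10^-23
D = 0.66·(7.46×10^-22 + 1.39×10^-23)^0.04 = 0.09436 m = 94.4 mm
Check: V = 0.944 m/s, Re = 1.09×10^5, f = 0.03783, h_f = 28.4 m ≈ 30.5 m ✓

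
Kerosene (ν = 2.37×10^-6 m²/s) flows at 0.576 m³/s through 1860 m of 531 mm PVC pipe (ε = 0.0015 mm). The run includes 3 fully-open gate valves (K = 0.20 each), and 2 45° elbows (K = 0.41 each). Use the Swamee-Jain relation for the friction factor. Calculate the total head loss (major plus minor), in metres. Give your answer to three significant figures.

H_L ≈ 15.9 m

V = 4Q/(πD²) = 2.601 m/s; V²/2g = 0.3448 m
Re = 5.83×10^5, ε/D = 2.82×10^-6 → f = 0.01279 (Swamee-Jain)
Major: h_f = f(L/D)·V²/2g = 0.01279·3503·0.3448 = 15.45 m
Minor: ΣK = 1.42; h_m = ΣK·V²/2g = 0.4896 m
Total H_L = 15.45 + 0.4896 = 15.94 m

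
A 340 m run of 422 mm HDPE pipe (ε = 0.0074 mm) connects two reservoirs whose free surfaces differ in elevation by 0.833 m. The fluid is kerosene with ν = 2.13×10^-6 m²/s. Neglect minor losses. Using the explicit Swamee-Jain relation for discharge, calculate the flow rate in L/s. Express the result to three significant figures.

Swamee-Jain (Type II): Q = -0.965·√(gD⁵h_f/L)·ln[ε/(3.7D) + √(3.17ν²L/(gD³h_f))]
√(gD⁵h_f/L) = √(9.81·0.422⁵·0.833/340) = 0.01793
ε/(3.7D) = 4.74×10^-6; √(3.17ν²L/(gD³h_f)) = 8.92×10^-5
Q = -0.965·0.01793·ln(9.397×10^-5) = 0.1605 m³/s
Check: V = 1.15 m/s, Re = 2.27×10^5, f = 0.01533, h_f = 0.828 m ≈ 0.833 m ✓

Q ≈ 160 L/s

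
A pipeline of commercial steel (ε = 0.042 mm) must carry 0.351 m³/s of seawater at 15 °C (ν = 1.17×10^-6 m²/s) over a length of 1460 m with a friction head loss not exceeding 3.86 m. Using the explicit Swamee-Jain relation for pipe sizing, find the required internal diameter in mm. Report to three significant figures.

Swamee-Jain (Type III): D = 0.66·[ε^1.25·(LQ²/(gh_f))^4.75 + ν·Q^9.4·(L/(gh_f))^5.2]^0.04
LQ²/(gh_f) = 4.750; L/(gh_f) = 38.56
Term 1 = ε^1.25·(…)^4.75 = 0.00554; Term 2 = ν·Q^9.4·(…)^5.2 = 0.0110
D = 0.66·(0.00554 + 0.0110)^0.04 = 0.5601 m = 560 mm
Check: V = 1.42 m/s, Re = 6.82×10^5, f = 0.01365, h_f = 3.68 m ≈ 3.86 m ✓

D ≈ 560 mm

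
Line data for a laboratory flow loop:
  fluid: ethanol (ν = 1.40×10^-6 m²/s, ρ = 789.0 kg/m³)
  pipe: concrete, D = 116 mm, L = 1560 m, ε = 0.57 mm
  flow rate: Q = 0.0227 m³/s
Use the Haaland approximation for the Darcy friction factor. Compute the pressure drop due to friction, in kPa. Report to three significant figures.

V = 4Q/(πD²) = 4·0.0227/(π·0.116²) = 2.148 m/s
Re = VD/ν = 2.148·0.116/1.40×10^-6 = 1.78×10^5 → turbulent
ε/D = 0.57/116 = 0.00491
Haaland: f = 0.03076
h_f = f(L/D)V²/(2g) = 0.03076·(1560/0.116)·2.148²/(2·9.81) = 97.27 m
Δp = ρg·h_f = 789.0·9.81·97.27 = 752.9 kPa

Δp ≈ 753 kPa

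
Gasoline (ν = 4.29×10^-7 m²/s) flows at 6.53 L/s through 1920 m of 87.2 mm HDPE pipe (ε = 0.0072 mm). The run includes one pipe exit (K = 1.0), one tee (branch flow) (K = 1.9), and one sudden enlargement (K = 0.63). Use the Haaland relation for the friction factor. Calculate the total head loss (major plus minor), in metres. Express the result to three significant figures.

V = 4Q/(πD²) = 1.093 m/s; V²/2g = 0.06094 m
Re = 2.22×10^5, ε/D = 8.26×10^-5 → f = 0.01579 (Haaland)
Major: h_f = f(L/D)·V²/2g = 0.01579·22018·0.06094 = 21.19 m
Minor: ΣK = 3.53; h_m = ΣK·V²/2g = 0.2151 m
Total H_L = 21.19 + 0.2151 = 21.40 m

H_L ≈ 21.4 m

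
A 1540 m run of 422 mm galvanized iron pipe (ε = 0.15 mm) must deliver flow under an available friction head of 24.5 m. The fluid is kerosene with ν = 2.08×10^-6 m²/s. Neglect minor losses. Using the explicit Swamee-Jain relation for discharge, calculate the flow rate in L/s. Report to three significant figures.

Q ≈ 395 L/s

Swamee-Jain (Type II): Q = -0.965·√(gD⁵h_f/L)·ln[ε/(3.7D) + √(3.17ν²L/(gD³h_f))]
√(gD⁵h_f/L) = √(9.81·0.422⁵·24.5/1540) = 0.04570
ε/(3.7D) = 9.61×10^-5; √(3.17ν²L/(gD³h_f)) = 3.42×10^-5
Q = -0.965·0.04570·ln(1.303×10^-4) = 0.3945 m³/s
Check: V = 2.82 m/s, Re = 5.72×10^5, f = 0.01666, h_f = 24.7 m ≈ 24.5 m ✓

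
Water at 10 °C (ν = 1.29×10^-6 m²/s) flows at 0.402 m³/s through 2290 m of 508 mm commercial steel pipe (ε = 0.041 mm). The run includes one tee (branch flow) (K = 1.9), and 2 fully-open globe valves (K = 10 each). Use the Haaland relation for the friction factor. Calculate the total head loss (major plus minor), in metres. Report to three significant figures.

H_L ≈ 16.5 m

V = 4Q/(πD²) = 1.983 m/s; V²/2g = 0.2005 m
Re = 7.81×10^5, ε/D = 8.07×10^-5 → f = 0.01335 (Haaland)
Major: h_f = f(L/D)·V²/2g = 0.01335·4508·0.2005 = 12.06 m
Minor: ΣK = 21.9; h_m = ΣK·V²/2g = 4.391 m
Total H_L = 12.06 + 4.391 = 16.45 m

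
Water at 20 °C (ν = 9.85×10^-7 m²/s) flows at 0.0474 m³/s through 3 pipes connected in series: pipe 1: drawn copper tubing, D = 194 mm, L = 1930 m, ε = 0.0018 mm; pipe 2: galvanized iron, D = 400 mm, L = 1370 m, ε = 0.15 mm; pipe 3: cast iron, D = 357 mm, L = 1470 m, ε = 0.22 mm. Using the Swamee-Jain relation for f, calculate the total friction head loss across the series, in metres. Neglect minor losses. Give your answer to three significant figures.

Pipe 1: V = 1.604 m/s, Re = 3.16×10^5, ε/D = 9.28×10^-6, f = 0.01435, h_1 = f(L/D)V²/2g = 18.71 m
Pipe 2: V = 0.3772 m/s, Re = 1.53×10^5, ε/D = 3.75×10^-4, f = 0.01879, h_2 = f(L/D)V²/2g = 0.4666 m
Pipe 3: V = 0.4735 m/s, Re = 1.72×10^5, ε/D = 6.16×10^-4, f = 0.01977, h_3 = f(L/D)V²/2g = 0.9306 m
Series → Q common, losses add: H = Σh = 20.11 m

H ≈ 20.1 m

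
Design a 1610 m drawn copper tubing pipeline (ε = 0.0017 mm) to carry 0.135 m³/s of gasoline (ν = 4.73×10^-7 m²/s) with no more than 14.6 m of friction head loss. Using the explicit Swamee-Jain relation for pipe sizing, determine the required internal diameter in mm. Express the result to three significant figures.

D ≈ 288 mm

Swamee-Jain (Type III): D = 0.66·[ε^1.25·(LQ²/(gh_f))^4.75 + ν·Q^9.4·(L/(gh_f))^5.2]^0.04
LQ²/(gh_f) = 0.2049; L/(gh_f) = 11.24
Term 1 = ε^1.25·(…)^4.75 = 3.29×10^-11; Term 2 = ν·Q^9.4·(…)^5.2 = 9.21×10^-10
D = 0.66·(3.29×10^-11 + 9.21×10^-10)^0.04 = 0.2876 m = 288 mm
Check: V = 2.08 m/s, Re = 1.26×10^6, f = 0.01133, h_f = 14.0 m ≈ 14.6 m ✓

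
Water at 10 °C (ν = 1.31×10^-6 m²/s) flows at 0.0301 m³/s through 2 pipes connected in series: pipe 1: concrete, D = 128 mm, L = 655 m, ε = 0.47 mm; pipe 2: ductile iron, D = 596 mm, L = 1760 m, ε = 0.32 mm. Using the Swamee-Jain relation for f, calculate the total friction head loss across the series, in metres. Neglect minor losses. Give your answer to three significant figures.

Pipe 1: V = 2.339 m/s, Re = 2.29×10^5, ε/D = 0.00367, f = 0.02840, h_1 = f(L/D)V²/2g = 40.52 m
Pipe 2: V = 0.1079 m/s, Re = 4.91×10^4, ε/D = 5.37×10^-4, f = 0.02281, h_2 = f(L/D)V²/2g = 0.03997 m
Series → Q common, losses add: H = Σh = 40.56 m

H ≈ 40.6 m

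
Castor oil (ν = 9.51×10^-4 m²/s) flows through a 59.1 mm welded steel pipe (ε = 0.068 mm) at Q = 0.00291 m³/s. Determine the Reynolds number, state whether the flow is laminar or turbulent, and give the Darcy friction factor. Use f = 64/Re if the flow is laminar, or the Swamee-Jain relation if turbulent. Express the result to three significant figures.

Re ≈ 65.9; laminar; f = 64/Re ≈ 0.971

V = 4Q/(πD²) = 1.061 m/s
Re = VD/ν = 1.061·0.0591/9.51×10^-4 = 65.9
Re < 2300 → laminar → f = 64/Re = 0.9708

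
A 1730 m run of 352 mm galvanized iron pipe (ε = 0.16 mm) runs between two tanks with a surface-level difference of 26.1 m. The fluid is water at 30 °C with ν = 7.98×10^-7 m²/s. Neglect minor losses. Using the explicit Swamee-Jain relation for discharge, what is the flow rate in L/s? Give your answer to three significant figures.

Q ≈ 242 L/s

Swamee-Jain (Type II): Q = -0.965·√(gD⁵h_f/L)·ln[ε/(3.7D) + √(3.17ν²L/(gD³h_f))]
√(gD⁵h_f/L) = √(9.81·0.352⁵·26.1/1730) = 0.02828
ε/(3.7D) = 1.23×10^-4; √(3.17ν²L/(gD³h_f)) = 1.77×10^-5
Q = -0.965·0.02828·ln(1.405×10^-4) = 0.2421 m³/s
Check: V = 2.49 m/s, Re = 1.10×10^6, f = 0.01694, h_f = 26.3 m ≈ 26.1 m ✓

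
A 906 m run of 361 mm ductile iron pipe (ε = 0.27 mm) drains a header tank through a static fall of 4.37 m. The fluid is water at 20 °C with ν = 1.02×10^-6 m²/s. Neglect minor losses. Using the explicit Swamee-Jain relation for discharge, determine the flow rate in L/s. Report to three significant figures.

Q ≈ 137 L/s

Swamee-Jain (Type II): Q = -0.965·√(gD⁵h_f/L)·ln[ε/(3.7D) + √(3.17ν²L/(gD³h_f))]
√(gD⁵h_f/L) = √(9.81·0.361⁵·4.37/906) = 0.01703
ε/(3.7D) = 2.02×10^-4; √(3.17ν²L/(gD³h_f)) = 3.85×10^-5
Q = -0.965·0.01703·ln(2.406×10^-4) = 0.1370 m³/s
Check: V = 1.34 m/s, Re = 4.74×10^5, f = 0.01921, h_f = 4.40 m ≈ 4.37 m ✓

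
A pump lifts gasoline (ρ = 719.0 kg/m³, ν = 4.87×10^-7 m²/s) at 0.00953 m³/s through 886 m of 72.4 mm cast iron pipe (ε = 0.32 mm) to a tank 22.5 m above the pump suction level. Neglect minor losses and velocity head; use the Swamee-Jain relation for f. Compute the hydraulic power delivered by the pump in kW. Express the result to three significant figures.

P_hyd ≈ 8.18 kW

V = 4Q/(πD²) = 2.315 m/s; Re = 3.44×10^5; ε/D = 0.00442; f = 0.02969
h_f = f(L/D)V²/2g = 99.24 m
Total head H = z + h_f = 22.5 + 99.24 = 121.7 m
P_hyd = ρgQH = 719.0·9.81·0.00953·121.7 = 8.184 kW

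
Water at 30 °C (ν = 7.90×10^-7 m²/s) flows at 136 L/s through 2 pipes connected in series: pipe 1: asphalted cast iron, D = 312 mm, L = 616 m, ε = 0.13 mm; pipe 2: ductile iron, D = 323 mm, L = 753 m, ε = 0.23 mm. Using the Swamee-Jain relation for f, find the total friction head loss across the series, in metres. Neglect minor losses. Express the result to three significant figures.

H ≈ 11.5 m

Pipe 1: V = 1.779 m/s, Re = 7.03×10^5, ε/D = 4.17×10^-4, f = 0.01694, h_1 = f(L/D)V²/2g = 5.394 m
Pipe 2: V = 1.660 m/s, Re = 6.79×10^5, ε/D = 7.12×10^-4, f = 0.01878, h_2 = f(L/D)V²/2g = 6.149 m
Series → Q common, losses add: H = Σh = 11.54 m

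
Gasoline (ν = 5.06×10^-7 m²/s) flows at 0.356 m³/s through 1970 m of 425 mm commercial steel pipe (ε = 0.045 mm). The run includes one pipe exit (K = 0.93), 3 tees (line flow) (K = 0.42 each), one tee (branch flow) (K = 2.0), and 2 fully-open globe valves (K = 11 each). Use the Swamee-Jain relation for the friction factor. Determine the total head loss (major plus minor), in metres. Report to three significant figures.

V = 4Q/(πD²) = 2.509 m/s; V²/2g = 0.3210 m
Re = 2.11×10^6, ε/D = 1.06×10^-4 → f = 0.01294 (Swamee-Jain)
Major: h_f = f(L/D)·V²/2g = 0.01294·4635·0.3210 = 19.26 m
Minor: ΣK = 26.2; h_m = ΣK·V²/2g = 8.406 m
Total H_L = 19.26 + 8.406 = 27.66 m

H_L ≈ 27.7 m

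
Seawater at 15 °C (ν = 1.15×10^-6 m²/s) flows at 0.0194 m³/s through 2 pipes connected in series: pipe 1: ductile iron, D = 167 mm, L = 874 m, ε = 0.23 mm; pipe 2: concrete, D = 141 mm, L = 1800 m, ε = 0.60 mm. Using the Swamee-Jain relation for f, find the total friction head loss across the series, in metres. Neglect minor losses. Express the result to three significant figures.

Pipe 1: V = 0.8857 m/s, Re = 1.29×10^5, ε/D = 0.00138, f = 0.02315, h_1 = f(L/D)V²/2g = 4.843 m
Pipe 2: V = 1.242 m/s, Re = 1.52×10^5, ε/D = 0.00426, f = 0.02984, h_2 = f(L/D)V²/2g = 29.97 m
Series → Q common, losses add: H = Σh = 34.81 m

H ≈ 34.8 m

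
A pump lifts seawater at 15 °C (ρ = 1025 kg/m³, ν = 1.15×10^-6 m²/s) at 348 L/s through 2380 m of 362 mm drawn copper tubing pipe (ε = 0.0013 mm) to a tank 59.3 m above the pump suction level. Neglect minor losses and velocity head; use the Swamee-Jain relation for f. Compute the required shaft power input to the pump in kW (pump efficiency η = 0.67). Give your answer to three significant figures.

V = 4Q/(πD²) = 3.381 m/s; Re = 1.06×10^6; ε/D = 3.59×10^-6; f = 0.01158
h_f = f(L/D)V²/2g = 44.36 m
Total head H = z + h_f = 59.3 + 44.36 = 103.7 m
P_hyd = ρgQH = 1025·9.81·0.348·103.7 = 362.7 kW
P_shaft = P_hyd/η = 362.7/0.67 = 541.4 kW

P_shaft ≈ 541 kW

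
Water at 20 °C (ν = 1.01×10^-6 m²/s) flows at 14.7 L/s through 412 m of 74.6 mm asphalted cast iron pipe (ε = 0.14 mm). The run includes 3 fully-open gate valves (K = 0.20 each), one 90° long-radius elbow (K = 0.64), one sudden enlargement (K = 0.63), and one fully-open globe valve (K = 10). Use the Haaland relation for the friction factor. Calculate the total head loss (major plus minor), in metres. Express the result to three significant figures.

V = 4Q/(πD²) = 3.363 m/s; V²/2g = 0.5765 m
Re = 2.48×10^5, ε/D = 0.00188 → f = 0.02374 (Haaland)
Major: h_f = f(L/D)·V²/2g = 0.02374·5523·0.5765 = 75.59 m
Minor: ΣK = 11.9; h_m = ΣK·V²/2g = 6.843 m
Total H_L = 75.59 + 6.843 = 82.43 m

H_L ≈ 82.4 m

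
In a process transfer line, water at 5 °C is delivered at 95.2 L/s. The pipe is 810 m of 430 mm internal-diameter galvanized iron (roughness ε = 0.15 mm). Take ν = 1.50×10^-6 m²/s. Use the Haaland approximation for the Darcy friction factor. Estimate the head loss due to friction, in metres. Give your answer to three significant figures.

V = 4Q/(πD²) = 4·0.0952/(π·0.430²) = 0.6556 m/s
Re = VD/ν = 0.6556·0.430/1.50×10^-6 = 1.88×10^5 → turbulent
ε/D = 0.15/430 = 3.49×10^-4
Haaland: f = 0.01792
h_f = f(L/D)V²/(2g) = 0.01792·(810/0.430)·0.6556²/(2·9.81) = 0.7393 m

h_f ≈ 0.739 m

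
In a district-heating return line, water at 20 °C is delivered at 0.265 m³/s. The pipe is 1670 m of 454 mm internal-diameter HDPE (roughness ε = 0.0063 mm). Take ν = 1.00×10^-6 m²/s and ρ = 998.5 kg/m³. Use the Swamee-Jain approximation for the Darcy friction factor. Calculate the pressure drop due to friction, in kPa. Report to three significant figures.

V = 4Q/(πD²) = 4·0.265/(π·0.454²) = 1.637 m/s
Re = VD/ν = 1.637·0.454/1.00×10^-6 = 7.43×10^5 → turbulent
ε/D = 0.0063/454 = 1.39×10^-5
Swamee-Jain: f = 0.01249
h_f = f(L/D)V²/(2g) = 0.01249·(1670/0.454)·1.637²/(2·9.81) = 6.276 m
Δp = ρg·h_f = 998.5·9.81·6.276 = 61.47 kPa

Δp ≈ 61.5 kPa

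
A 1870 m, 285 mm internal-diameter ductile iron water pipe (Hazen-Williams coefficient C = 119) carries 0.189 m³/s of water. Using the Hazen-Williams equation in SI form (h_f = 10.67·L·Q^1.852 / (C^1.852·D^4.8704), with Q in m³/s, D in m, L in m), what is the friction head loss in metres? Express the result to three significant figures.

h_f ≈ 59.1 m

h_f = 10.67·1870·0.189^1.852 / (119^1.852·0.285^4.8704) = 59.05 m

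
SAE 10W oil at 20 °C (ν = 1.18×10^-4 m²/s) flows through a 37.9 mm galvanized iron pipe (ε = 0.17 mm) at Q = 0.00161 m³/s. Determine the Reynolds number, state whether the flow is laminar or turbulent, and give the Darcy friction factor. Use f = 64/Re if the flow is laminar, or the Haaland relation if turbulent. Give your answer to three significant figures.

Re ≈ 458; laminar; f = 64/Re ≈ 0.140

V = 4Q/(πD²) = 1.427 m/s
Re = VD/ν = 1.427·0.0379/1.18×10^-4 = 458
Re < 2300 → laminar → f = 64/Re = 0.1396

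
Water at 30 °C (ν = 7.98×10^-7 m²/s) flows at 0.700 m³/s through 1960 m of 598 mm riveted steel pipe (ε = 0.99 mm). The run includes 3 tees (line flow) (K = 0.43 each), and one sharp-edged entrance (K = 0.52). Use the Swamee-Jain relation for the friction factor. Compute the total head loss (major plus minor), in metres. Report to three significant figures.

V = 4Q/(πD²) = 2.492 m/s; V²/2g = 0.3166 m
Re = 1.87×10^6, ε/D = 0.00166 → f = 0.02245 (Swamee-Jain)
Major: h_f = f(L/D)·V²/2g = 0.02245·3278·0.3166 = 23.30 m
Minor: ΣK = 1.81; h_m = ΣK·V²/2g = 0.5730 m
Total H_L = 23.30 + 0.5730 = 23.87 m

H_L ≈ 23.9 m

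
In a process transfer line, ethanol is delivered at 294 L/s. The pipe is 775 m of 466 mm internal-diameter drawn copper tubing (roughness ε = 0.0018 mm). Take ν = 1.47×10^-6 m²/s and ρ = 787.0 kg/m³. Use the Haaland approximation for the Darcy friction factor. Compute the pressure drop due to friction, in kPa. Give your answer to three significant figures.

Δp ≈ 25.1 kPa

V = 4Q/(πD²) = 4·0.294/(π·0.466²) = 1.724 m/s
Re = VD/ν = 1.724·0.466/1.47×10^-6 = 5.46×10^5 → turbulent
ε/D = 0.0018/466 = 3.86×10^-6
Haaland: f = 0.01290
h_f = f(L/D)V²/(2g) = 0.01290·(775/0.466)·1.724²/(2·9.81) = 3.250 m
Δp = ρg·h_f = 787.0·9.81·3.250 = 25.09 kPa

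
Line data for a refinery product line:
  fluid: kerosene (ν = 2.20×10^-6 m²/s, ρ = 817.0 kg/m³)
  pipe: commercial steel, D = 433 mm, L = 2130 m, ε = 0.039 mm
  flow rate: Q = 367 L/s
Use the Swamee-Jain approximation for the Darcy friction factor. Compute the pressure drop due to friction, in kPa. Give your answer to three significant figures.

Δp ≈ 180 kPa

V = 4Q/(πD²) = 4·0.367/(π·0.433²) = 2.492 m/s
Re = VD/ν = 2.492·0.433/2.20×10^-6 = 4.91×10^5 → turbulent
ε/D = 0.039/433 = 9.01×10^-5
Swamee-Jain: f = 0.01438
h_f = f(L/D)V²/(2g) = 0.01438·(2130/0.433)·2.492²/(2·9.81) = 22.40 m
Δp = ρg·h_f = 817.0·9.81·22.40 = 179.5 kPa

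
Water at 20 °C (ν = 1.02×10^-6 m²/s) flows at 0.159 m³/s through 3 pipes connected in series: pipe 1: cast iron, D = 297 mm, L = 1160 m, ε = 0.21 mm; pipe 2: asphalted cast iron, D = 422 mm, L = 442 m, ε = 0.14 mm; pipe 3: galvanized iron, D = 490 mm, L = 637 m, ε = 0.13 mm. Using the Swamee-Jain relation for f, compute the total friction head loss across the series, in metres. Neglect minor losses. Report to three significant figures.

Pipe 1: V = 2.295 m/s, Re = 6.68×10^5, ε/D = 7.07×10^-4, f = 0.01877, h_1 = f(L/D)V²/2g = 19.68 m
Pipe 2: V = 1.137 m/s, Re = 4.70×10^5, ε/D = 3.32×10^-4, f = 0.01669, h_2 = f(L/D)V²/2g = 1.151 m
Pipe 3: V = 0.8432 m/s, Re = 4.05×10^5, ε/D = 2.65×10^-4, f = 0.01636, h_3 = f(L/D)V²/2g = 0.7706 m
Series → Q common, losses add: H = Σh = 21.60 m

H ≈ 21.6 m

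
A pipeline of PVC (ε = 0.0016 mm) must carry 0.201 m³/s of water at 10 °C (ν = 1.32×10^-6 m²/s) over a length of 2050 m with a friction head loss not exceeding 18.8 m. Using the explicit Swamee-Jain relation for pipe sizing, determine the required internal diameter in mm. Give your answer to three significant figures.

Swamee-Jain (Type III): D = 0.66·[ε^1.25·(LQ²/(gh_f))^4.75 + ν·Q^9.4·(L/(gh_f))^5.2]^0.04
LQ²/(gh_f) = 0.4491; L/(gh_f) = 11.12
Term 1 = ε^1.25·(…)^4.75 = 1.27×10^-9; Term 2 = ν·Q^9.4·(…)^5.2 = 1.02×10^-7
D = 0.66·(1.27×10^-9 + 1.02×10^-7)^0.04 = 0.3468 m = 347 mm
Check: V = 2.13 m/s, Re = 5.59×10^5, f = 0.01291, h_f = 17.6 m ≈ 18.8 m ✓

D ≈ 347 mm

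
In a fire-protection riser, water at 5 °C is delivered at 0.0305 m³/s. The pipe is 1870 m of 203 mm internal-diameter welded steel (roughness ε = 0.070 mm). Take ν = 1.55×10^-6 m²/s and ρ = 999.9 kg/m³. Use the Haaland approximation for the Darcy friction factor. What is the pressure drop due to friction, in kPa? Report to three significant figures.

V = 4Q/(πD²) = 4·0.0305/(π·0.203²) = 0.9424 m/s
Re = VD/ν = 0.9424·0.203/1.55×10^-6 = 1.23×10^5 → turbulent
ε/D = 0.070/203 = 3.45×10^-4
Haaland: f = 0.01883
h_f = f(L/D)V²/(2g) = 0.01883·(1870/0.203)·0.9424²/(2·9.81) = 7.852 m
Δp = ρg·h_f = 999.9·9.81·7.852 = 77.02 kPa

Δp ≈ 77.0 kPa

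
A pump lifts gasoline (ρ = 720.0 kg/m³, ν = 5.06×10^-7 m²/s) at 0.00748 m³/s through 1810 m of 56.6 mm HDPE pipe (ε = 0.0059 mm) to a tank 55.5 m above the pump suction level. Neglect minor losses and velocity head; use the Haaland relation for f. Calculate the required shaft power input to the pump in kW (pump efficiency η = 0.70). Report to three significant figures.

V = 4Q/(πD²) = 2.973 m/s; Re = 3.33×10^5; ε/D = 1.04×10^-4; f = 0.01505
h_f = f(L/D)V²/2g = 216.9 m
Total head H = z + h_f = 55.5 + 216.9 = 272.4 m
P_hyd = ρgQH = 720.0·9.81·0.00748·272.4 = 14.39 kW
P_shaft = P_hyd/η = 14.39/0.70 = 20.56 kW

P_shaft ≈ 20.6 kW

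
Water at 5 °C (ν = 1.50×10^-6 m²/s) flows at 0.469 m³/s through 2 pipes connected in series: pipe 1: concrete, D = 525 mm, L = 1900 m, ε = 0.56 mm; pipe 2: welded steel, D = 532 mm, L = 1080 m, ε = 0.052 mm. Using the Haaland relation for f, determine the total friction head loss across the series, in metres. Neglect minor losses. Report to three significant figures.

Pipe 1: V = 2.167 m/s, Re = 7.58×10^5, ε/D = 0.00107, f = 0.02032, h_1 = f(L/D)V²/2g = 17.59 m
Pipe 2: V = 2.110 m/s, Re = 7.48×10^5, ε/D = 9.77×10^-5, f = 0.01364, h_2 = f(L/D)V²/2g = 6.283 m
Series → Q common, losses add: H = Σh = 23.88 m

H ≈ 23.9 m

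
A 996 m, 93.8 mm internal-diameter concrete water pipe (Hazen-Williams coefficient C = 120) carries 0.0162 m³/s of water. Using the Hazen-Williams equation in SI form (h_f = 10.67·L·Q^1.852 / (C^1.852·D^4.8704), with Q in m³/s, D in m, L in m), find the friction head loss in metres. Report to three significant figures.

h_f = 10.67·996·0.0162^1.852 / (120^1.852·0.0938^4.8704) = 73.38 m

h_f ≈ 73.4 m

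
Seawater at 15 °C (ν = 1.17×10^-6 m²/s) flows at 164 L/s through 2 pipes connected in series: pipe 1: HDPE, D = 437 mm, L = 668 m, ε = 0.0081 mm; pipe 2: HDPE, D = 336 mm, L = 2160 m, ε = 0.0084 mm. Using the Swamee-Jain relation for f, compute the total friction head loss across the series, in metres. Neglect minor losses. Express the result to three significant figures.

H ≈ 16.3 m

Pipe 1: V = 1.093 m/s, Re = 4.08×10^5, ε/D = 1.85×10^-5, f = 0.01384, h_1 = f(L/D)V²/2g = 1.289 m
Pipe 2: V = 1.850 m/s, Re = 5.31×10^5, ε/D = 2.50×10^-5, f = 0.01336, h_2 = f(L/D)V²/2g = 14.97 m
Series → Q common, losses add: H = Σh = 16.26 m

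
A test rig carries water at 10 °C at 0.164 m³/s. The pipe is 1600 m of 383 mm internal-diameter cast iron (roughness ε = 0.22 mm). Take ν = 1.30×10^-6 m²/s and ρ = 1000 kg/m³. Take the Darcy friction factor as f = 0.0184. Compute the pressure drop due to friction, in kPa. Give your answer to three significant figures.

V = 4Q/(πD²) = 4·0.164/(π·0.383²) = 1.423 m/s
h_f = f(L/D)V²/(2g) = 0.01840·(1600/0.383)·1.423²/(2·9.81) = 7.939 m
Δp = ρg·h_f = 1000·9.81·7.939 = 77.88 kPa

Δp ≈ 77.9 kPa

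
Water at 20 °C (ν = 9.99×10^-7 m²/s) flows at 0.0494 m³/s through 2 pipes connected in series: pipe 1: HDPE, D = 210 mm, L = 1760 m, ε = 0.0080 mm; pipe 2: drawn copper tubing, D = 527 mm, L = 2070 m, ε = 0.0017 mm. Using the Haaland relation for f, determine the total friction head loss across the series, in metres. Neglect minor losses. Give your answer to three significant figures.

H ≈ 12.9 m

Pipe 1: V = 1.426 m/s, Re = 3.00×10^5, ε/D = 3.81×10^-5, f = 0.01467, h_1 = f(L/D)V²/2g = 12.75 m
Pipe 2: V = 0.2265 m/s, Re = 1.19×10^5, ε/D = 3.23×10^-6, f = 0.01719, h_2 = f(L/D)V²/2g = 0.1765 m
Series → Q common, losses add: H = Σh = 12.93 m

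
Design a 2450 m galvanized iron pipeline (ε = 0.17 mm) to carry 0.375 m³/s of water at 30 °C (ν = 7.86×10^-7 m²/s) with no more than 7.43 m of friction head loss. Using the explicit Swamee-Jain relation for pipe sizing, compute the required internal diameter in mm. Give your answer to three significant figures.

D ≈ 579 mm

Swamee-Jain (Type III): D = 0.66·[ε^1.25·(LQ²/(gh_f))^4.75 + ν·Q^9.4·(L/(gh_f))^5.2]^0.04
LQ²/(gh_f) = 4.727; L/(gh_f) = 33.61
Term 1 = ε^1.25·(…)^4.75 = 0.0311; Term 2 = ν·Q^9.4·(…)^5.2 = 0.00675
D = 0.66·(0.0311 + 0.00675)^0.04 = 0.5790 m = 579 mm
Check: V = 1.42 m/s, Re = 1.05×10^6, f = 0.01567, h_f = 6.86 m ≈ 7.43 m ✓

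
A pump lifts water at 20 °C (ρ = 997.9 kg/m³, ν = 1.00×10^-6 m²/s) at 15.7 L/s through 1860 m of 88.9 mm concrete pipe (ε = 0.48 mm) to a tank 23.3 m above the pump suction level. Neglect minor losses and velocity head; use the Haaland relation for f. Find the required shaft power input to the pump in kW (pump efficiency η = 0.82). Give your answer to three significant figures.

V = 4Q/(πD²) = 2.529 m/s; Re = 2.25×10^5; ε/D = 0.00540; f = 0.03151
h_f = f(L/D)V²/2g = 215.0 m
Total head H = z + h_f = 23.3 + 215.0 = 238.3 m
P_hyd = ρgQH = 997.9·9.81·0.0157·238.3 = 36.63 kW
P_shaft = P_hyd/η = 36.63/0.82 = 44.66 kW

P_shaft ≈ 44.7 kW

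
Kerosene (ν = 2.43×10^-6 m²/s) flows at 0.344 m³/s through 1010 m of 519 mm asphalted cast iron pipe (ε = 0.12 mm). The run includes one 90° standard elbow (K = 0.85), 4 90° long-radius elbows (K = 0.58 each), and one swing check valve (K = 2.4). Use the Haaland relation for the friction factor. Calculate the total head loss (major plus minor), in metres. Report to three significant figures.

H_L ≈ 4.96 m

V = 4Q/(πD²) = 1.626 m/s; V²/2g = 0.1348 m
Re = 3.47×10^5, ε/D = 2.31×10^-4 → f = 0.01607 (Haaland)
Major: h_f = f(L/D)·V²/2g = 0.01607·1946·0.1348 = 4.214 m
Minor: ΣK = 5.57; h_m = ΣK·V²/2g = 0.7506 m
Total H_L = 4.214 + 0.7506 = 4.964 m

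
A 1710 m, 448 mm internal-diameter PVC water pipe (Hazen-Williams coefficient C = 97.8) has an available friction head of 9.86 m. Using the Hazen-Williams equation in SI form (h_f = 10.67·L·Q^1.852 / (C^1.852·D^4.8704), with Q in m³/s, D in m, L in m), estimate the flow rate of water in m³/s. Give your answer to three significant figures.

Rearranging: Q = [h_f·C^1.852·D^4.8704 / (10.67·L)]^(1/1.852)
Q = [9.86·97.8^1.852·0.448^4.8704 / (10.67·1710)]^0.540 = 0.2037 m³/s

Q ≈ 0.204 m³/s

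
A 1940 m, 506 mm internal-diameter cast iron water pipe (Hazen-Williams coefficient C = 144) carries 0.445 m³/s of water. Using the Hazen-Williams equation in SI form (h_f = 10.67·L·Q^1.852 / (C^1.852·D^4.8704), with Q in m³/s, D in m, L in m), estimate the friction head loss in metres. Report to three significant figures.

h_f = 10.67·1940·0.445^1.852 / (144^1.852·0.506^4.8704) = 12.83 m

h_f ≈ 12.8 m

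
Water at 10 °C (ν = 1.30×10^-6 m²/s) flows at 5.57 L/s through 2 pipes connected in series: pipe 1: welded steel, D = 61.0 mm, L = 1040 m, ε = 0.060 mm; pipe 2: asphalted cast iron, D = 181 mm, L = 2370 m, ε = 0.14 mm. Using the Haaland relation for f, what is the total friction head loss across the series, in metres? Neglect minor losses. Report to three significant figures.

H ≈ 70.7 m

Pipe 1: V = 1.906 m/s, Re = 8.94×10^4, ε/D = 9.84×10^-4, f = 0.02214, h_1 = f(L/D)V²/2g = 69.89 m
Pipe 2: V = 0.2165 m/s, Re = 3.01×10^4, ε/D = 7.73×10^-4, f = 0.02510, h_2 = f(L/D)V²/2g = 0.7849 m
Series → Q common, losses add: H = Σh = 70.67 m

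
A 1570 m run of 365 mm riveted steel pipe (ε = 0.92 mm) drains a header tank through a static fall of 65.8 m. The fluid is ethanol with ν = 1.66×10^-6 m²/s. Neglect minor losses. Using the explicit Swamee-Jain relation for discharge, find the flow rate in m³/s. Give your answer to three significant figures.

Swamee-Jain (Type II): Q = -0.965·√(gD⁵h_f/L)·ln[ε/(3.7D) + √(3.17ν²L/(gD³h_f))]
√(gD⁵h_f/L) = √(9.81·0.365⁵·65.8/1570) = 0.05161
ε/(3.7D) = 6.81×10^-4; √(3.17ν²L/(gD³h_f)) = 2.09×10^-5
Q = -0.965·0.05161·ln(7.021×10^-4) = 0.3616 m³/s
Check: V = 3.46 m/s, Re = 7.60×10^5, f = 0.02522, h_f = 66.0 m ≈ 65.8 m ✓

Q ≈ 0.362 m³/s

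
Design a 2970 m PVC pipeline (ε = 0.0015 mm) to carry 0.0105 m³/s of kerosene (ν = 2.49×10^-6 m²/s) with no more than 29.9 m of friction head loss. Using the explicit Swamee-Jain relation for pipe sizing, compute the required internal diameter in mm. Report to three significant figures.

Swamee-Jain (Type III): D = 0.66·[ε^1.25·(LQ²/(gh_f))^4.75 + ν·Q^9.4·(L/(gh_f))^5.2]^0.04
LQ²/(gh_f) = 0.001116; L/(gh_f) = 10.13
Term 1 = ε^1.25·(…)^4.75 = 4.98×10^-22; Term 2 = ν·Q^9.4·(…)^5.2 = 1.06×10^-19
D = 0.66·(4.98×10^-22 + 1.06×10^-19)^0.04 = 0.1150 m = 115 mm
Check: V = 1.01 m/s, Re = 4.67×10^4, f = 0.02114, h_f = 28.5 m ≈ 29.9 m ✓

D ≈ 115 mm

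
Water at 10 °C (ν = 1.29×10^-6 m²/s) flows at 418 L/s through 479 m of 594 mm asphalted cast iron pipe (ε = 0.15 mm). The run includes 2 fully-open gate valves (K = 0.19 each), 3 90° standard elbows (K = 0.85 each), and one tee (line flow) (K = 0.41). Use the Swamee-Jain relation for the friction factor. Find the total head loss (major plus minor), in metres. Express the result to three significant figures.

V = 4Q/(πD²) = 1.508 m/s; V²/2g = 0.1160 m
Re = 6.95×10^5, ε/D = 2.53×10^-4 → f = 0.01562 (Swamee-Jain)
Major: h_f = f(L/D)·V²/2g = 0.01562·806.4·0.1160 = 1.461 m
Minor: ΣK = 3.34; h_m = ΣK·V²/2g = 0.3873 m
Total H_L = 1.461 + 0.3873 = 1.848 m

H_L ≈ 1.85 m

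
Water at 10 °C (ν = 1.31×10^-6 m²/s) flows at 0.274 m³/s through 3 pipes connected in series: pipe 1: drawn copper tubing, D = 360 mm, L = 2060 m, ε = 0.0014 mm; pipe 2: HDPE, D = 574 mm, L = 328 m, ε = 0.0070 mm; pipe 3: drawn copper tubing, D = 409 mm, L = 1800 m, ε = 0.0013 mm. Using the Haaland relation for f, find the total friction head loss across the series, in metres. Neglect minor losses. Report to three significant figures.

H ≈ 38.5 m

Pipe 1: V = 2.692 m/s, Re = 7.40×10^5, ε/D = 3.89×10^-6, f = 0.01225, h_1 = f(L/D)V²/2g = 25.89 m
Pipe 2: V = 1.059 m/s, Re = 4.64×10^5, ε/D = 1.22×10^-5, f = 0.01337, h_2 = f(L/D)V²/2g = 0.4367 m
Pipe 3: V = 2.086 m/s, Re = 6.51×10^5, ε/D = 3.18×10^-6, f = 0.01251, h_3 = f(L/D)V²/2g = 12.20 m
Series → Q common, losses add: H = Σh = 38.53 m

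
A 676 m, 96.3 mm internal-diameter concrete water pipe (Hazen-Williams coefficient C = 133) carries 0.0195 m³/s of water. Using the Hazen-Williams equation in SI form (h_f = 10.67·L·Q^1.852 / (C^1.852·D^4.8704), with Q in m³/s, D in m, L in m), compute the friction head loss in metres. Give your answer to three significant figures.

h_f = 10.67·676·0.0195^1.852 / (133^1.852·0.0963^4.8704) = 51.05 m

h_f ≈ 51.1 m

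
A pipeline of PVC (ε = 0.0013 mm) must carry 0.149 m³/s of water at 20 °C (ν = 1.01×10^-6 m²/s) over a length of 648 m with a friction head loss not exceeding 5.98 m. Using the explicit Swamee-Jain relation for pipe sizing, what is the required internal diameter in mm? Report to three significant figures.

D ≈ 306 mm

Swamee-Jain (Type III): D = 0.66·[ε^1.25·(LQ²/(gh_f))^4.75 + ν·Q^9.4·(L/(gh_f))^5.2]^0.04
LQ²/(gh_f) = 0.2452; L/(gh_f) = 11.05
Term 1 = ε^1.25·(…)^4.75 = 5.53×10^-11; Term 2 = ν·Q^9.4·(…)^5.2 = 4.54×10^-9
D = 0.66·(5.53×10^-11 + 4.54×10^-9)^0.04 = 0.3062 m = 306 mm
Check: V = 2.02 m/s, Re = 6.13×10^5, f = 0.01270, h_f = 5.61 m ≈ 5.98 m ✓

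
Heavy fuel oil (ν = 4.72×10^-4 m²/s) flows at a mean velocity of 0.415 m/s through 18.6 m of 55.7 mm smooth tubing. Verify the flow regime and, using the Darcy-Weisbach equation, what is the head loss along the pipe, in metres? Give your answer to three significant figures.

Re = VD/ν = 0.415·0.05570/4.72×10^-4 = 49.0 → laminar (Re < 2300)
f = 64/Re = 1.307
h_f = f(L/D)V²/(2g) = 1.307·(18.6/0.05570)·0.415²/(2·9.81) = 3.831 m

h_f ≈ 3.83 m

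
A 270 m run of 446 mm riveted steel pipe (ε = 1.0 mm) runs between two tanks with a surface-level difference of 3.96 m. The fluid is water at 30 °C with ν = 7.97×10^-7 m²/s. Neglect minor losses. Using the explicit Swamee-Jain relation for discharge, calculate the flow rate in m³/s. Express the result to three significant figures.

Q ≈ 0.359 m³/s

Swamee-Jain (Type II): Q = -0.965·√(gD⁵h_f/L)·ln[ε/(3.7D) + √(3.17ν²L/(gD³h_f))]
√(gD⁵h_f/L) = √(9.81·0.446⁵·3.96/270) = 0.05039
ε/(3.7D) = 6.06×10^-4; √(3.17ν²L/(gD³h_f)) = 1.26×10^-5
Q = -0.965·0.05039·ln(6.185×10^-4) = 0.3593 m³/s
Check: V = 2.30 m/s, Re = 1.29×10^6, f = 0.02434, h_f = 3.97 m ≈ 3.96 m ✓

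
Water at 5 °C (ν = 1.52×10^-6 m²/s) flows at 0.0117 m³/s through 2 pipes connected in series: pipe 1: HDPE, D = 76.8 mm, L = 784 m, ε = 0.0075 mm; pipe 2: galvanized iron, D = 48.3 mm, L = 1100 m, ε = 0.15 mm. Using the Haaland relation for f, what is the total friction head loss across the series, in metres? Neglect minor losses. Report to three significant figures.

Pipe 1: V = 2.526 m/s, Re = 1.28×10^5, ε/D = 9.77×10^-5, f = 0.01745, h_1 = f(L/D)V²/2g = 57.93 m
Pipe 2: V = 6.386 m/s, Re = 2.03×10^5, ε/D = 0.00311, f = 0.02705, h_2 = f(L/D)V²/2g = 1280 m
Series → Q common, losses add: H = Σh = 1338 m

H ≈ 1340 m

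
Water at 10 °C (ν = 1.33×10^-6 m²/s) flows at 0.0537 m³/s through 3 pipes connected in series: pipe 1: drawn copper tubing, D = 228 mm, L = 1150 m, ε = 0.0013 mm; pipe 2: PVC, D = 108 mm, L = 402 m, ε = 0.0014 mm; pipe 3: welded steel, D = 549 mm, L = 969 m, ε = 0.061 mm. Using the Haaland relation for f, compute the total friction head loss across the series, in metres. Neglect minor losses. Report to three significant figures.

H ≈ 93.7 m

Pipe 1: V = 1.315 m/s, Re = 2.25×10^5, ε/D = 5.70×10^-6, f = 0.01518, h_1 = f(L/D)V²/2g = 6.751 m
Pipe 2: V = 5.862 m/s, Re = 4.76×10^5, ε/D = 1.30×10^-5, f = 0.01332, h_2 = f(L/D)V²/2g = 86.85 m
Pipe 3: V = 0.2269 m/s, Re = 9.36×10^4, ε/D = 1.11×10^-4, f = 0.01854, h_3 = f(L/D)V²/2g = 0.08585 m
Series → Q common, losses add: H = Σh = 93.69 m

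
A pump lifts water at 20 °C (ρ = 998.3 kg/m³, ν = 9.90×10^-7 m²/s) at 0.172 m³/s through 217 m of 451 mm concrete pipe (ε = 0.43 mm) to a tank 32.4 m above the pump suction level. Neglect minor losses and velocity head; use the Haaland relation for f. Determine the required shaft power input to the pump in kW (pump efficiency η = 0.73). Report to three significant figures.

V = 4Q/(πD²) = 1.077 m/s; Re = 4.90×10^5; ε/D = 9.53×10^-4; f = 0.02000
h_f = f(L/D)V²/2g = 0.5685 m
Total head H = z + h_f = 32.4 + 0.5685 = 32.97 m
P_hyd = ρgQH = 998.3·9.81·0.172·32.97 = 55.53 kW
P_shaft = P_hyd/η = 55.53/0.73 = 76.07 kW

P_shaft ≈ 76.1 kW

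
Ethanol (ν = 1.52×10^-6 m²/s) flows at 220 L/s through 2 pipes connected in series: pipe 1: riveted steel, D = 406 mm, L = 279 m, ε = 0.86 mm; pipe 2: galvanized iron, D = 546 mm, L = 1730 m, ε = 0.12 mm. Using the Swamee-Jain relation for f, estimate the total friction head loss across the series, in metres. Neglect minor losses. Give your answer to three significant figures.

H ≈ 4.78 m

Pipe 1: V = 1.699 m/s, Re = 4.54×10^5, ε/D = 0.00212, f = 0.02429, h_1 = f(L/D)V²/2g = 2.457 m
Pipe 2: V = 0.9396 m/s, Re = 3.38×10^5, ε/D = 2.20×10^-4, f = 0.01627, h_2 = f(L/D)V²/2g = 2.319 m
Series → Q common, losses add: H = Σh = 4.776 m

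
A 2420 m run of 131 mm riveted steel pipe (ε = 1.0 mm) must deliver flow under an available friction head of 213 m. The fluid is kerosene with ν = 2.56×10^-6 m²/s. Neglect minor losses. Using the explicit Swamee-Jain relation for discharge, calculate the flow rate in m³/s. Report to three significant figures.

Swamee-Jain (Type II): Q = -0.965·√(gD⁵h_f/L)·ln[ε/(3.7D) + √(3.17ν²L/(gD³h_f))]
√(gD⁵h_f/L) = √(9.81·0.131⁵·213/2420) = 0.005772
ε/(3.7D) = 0.00206; √(3.17ν²L/(gD³h_f)) = 1.03×10^-4
Q = -0.965·0.005772·ln(0.002167) = 0.03417 m³/s
Check: V = 2.53 m/s, Re = 1.30×10^5, f = 0.03543, h_f = 214 m ≈ 213 m ✓

Q ≈ 0.0342 m³/s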